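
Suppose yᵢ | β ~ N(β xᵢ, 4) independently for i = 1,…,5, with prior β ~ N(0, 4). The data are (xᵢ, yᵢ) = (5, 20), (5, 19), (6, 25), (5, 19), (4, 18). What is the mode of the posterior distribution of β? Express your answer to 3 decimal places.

log p(β | y) = −Σ(yᵢ − βxᵢ)²/(2·4) − β²/(2·4) + const.
Setting the derivative to zero: Σxᵢ(yᵢ − βxᵢ)/4 − β/4 = 0, so β = Σxᵢyᵢ / (Σxᵢ² + σ²/τ²).
Σxᵢyᵢ = 5·20 + 5·19 + 6·25 + 5·19 + 4·18 = 512; Σxᵢ² = 127; σ²/τ² = 1.
β̂_MAP = 512 / (127 + 1) = 512/128 ≈ 4.000.

β̂_MAP = 4.000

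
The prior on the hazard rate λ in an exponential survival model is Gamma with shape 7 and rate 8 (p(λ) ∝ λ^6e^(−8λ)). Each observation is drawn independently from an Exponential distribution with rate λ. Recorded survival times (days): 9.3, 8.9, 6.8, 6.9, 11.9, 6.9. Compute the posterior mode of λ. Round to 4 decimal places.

λ̂_MAP = 0.2044

The Exponential(rate=λ) likelihood is ∝ λ^n e^(−λΣtᵢ). Here n = 6 and Σtᵢ = 9.3 + 8.9 + 6.8 + 6.9 + 11.9 + 6.9 = 50.7.
Posterior ∝ λ^6e^(−8λ) · λ^6e^(−50.7λ) = λ^12e^(−58.7λ), i.e. Gamma(13, 58.7).
Mode = (a−1)/b = 12/58.7 ≈ 0.2044.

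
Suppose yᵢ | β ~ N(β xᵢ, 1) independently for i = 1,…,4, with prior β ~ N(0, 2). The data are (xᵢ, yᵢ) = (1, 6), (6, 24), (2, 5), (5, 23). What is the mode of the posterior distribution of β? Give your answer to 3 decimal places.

β̂_MAP = 4.135

log p(β | y) = −Σ(yᵢ − βxᵢ)²/(2·1) − β²/(2·2) + const.
Setting the derivative to zero: Σxᵢ(yᵢ − βxᵢ)/1 − β/2 = 0, so β = Σxᵢyᵢ / (Σxᵢ² + σ²/τ²).
Σxᵢyᵢ = 1·6 + 6·24 + 2·5 + 5·23 = 275; Σxᵢ² = 66; σ²/τ² = 0.5.
β̂_MAP = 275 / (66 + 0.5) = 275/66.5 ≈ 4.135.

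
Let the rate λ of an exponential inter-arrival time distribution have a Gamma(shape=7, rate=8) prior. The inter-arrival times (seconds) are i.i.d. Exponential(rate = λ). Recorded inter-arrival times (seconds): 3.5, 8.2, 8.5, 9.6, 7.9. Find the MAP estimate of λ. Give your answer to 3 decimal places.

The Exponential(rate=λ) likelihood is ∝ λ^n e^(−λΣtᵢ). Here n = 5 and Σtᵢ = 3.5 + 8.2 + 8.5 + 9.6 + 7.9 = 37.7.
Posterior ∝ λ^6e^(−8λ) · λ^5e^(−37.7λ) = λ^11e^(−45.7λ), i.e. Gamma(12, 45.7).
Mode = (a−1)/b = 11/45.7 ≈ 0.241.

λ̂_MAP = 0.241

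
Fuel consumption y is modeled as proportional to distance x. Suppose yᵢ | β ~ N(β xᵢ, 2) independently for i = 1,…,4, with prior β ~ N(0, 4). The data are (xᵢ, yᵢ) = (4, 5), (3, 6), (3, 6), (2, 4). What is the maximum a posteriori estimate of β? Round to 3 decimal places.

log p(β | y) = −Σ(yᵢ − βxᵢ)²/(2·2) − β²/(2·4) + const.
Setting the derivative to zero: Σxᵢ(yᵢ − βxᵢ)/2 − β/4 = 0, so β = Σxᵢyᵢ / (Σxᵢ² + σ²/τ²).
Σxᵢyᵢ = 4·5 + 3·6 + 3·6 + 2·4 = 64; Σxᵢ² = 38; σ²/τ² = 0.5.
β̂_MAP = 64 / (38 + 0.5) = 64/38.5 ≈ 1.662.

β̂_MAP = 1.662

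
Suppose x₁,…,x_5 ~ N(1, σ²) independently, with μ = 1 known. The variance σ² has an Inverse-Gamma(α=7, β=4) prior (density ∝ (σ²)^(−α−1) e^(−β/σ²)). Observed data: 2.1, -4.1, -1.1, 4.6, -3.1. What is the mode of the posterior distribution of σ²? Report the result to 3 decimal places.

Sum of squared deviations about the known mean: SS = (2.1−1)² + (-4.1−1)² + (-1.1−1)² + (4.6−1)² + (-3.1−1)² = 61.4.
The Normal likelihood contributes (σ²)^(−n/2) exp(−SS/(2σ²)), so the posterior is Inverse-Gamma(α + n/2, β + SS/2) = Inverse-Gamma(9.5, 34.7).
The mode of Inverse-Gamma(a, b) is b/(a+1) = 34.7/10.5 ≈ 3.305.

σ̂²_MAP = 3.305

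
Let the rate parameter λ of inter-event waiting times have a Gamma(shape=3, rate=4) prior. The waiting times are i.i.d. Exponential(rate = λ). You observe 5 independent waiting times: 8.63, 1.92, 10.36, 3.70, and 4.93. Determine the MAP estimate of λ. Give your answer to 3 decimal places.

λ̂_MAP = 0.209

The Exponential(rate=λ) likelihood is ∝ λ^n e^(−λΣtᵢ). Here n = 5 and Σtᵢ = 8.63 + 1.92 + 10.36 + 3.70 + 4.93 = 29.54.
Posterior ∝ λ^2e^(−4λ) · λ^5e^(−29.54λ) = λ^7e^(−33.54λ), i.e. Gamma(8, 33.54).
Mode = (a−1)/b = 7/33.54 ≈ 0.209.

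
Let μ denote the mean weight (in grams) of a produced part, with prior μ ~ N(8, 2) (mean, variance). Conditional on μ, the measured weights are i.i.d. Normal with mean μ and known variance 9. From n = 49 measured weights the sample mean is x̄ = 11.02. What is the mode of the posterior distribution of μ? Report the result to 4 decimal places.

n = 49, x̄ = 11.02.
For a Normal prior and Normal likelihood with known variance, the posterior is Normal; its mode equals its mean, the precision-weighted average.
Prior precision 1/σ₀² = 1/2 = 0.5; data precision n/σ² = 49/9.
μ̂ = (0.5·8 + (49/9)·11.02) / (0.5 + 49/9) = (28799/450)/(107/18) = 28799/2675 ≈ 10.7660.

μ̂_MAP = 10.7660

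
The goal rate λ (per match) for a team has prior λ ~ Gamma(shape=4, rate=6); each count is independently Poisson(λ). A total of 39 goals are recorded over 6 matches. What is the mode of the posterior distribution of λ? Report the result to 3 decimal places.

λ̂_MAP = 3.500

Σxᵢ = 39, n = 6.
Posterior ∝ λ^3e^(−6λ) · λ^39e^(−6λ) = λ^42e^(−12λ), i.e. Gamma(shape=43, rate=12).
The mode of a Gamma(a, b) with a ≥ 1 (shape–rate) is (a−1)/b = 42/12 ≈ 3.500.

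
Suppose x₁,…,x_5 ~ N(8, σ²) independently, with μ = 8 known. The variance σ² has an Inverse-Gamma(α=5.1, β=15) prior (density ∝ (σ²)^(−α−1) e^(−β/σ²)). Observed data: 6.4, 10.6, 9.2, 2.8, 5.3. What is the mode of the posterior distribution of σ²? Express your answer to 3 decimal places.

Sum of squared deviations about the known mean: SS = (6.4−8)² + (10.6−8)² + (9.2−8)² + (2.8−8)² + (5.3−8)² = 45.09.
The Normal likelihood contributes (σ²)^(−n/2) exp(−SS/(2σ²)), so the posterior is Inverse-Gamma(α + n/2, β + SS/2) = Inverse-Gamma(7.6, 37.545).
The mode of Inverse-Gamma(a, b) is b/(a+1) = 37.545/8.6 ≈ 4.366.

σ̂²_MAP = 4.366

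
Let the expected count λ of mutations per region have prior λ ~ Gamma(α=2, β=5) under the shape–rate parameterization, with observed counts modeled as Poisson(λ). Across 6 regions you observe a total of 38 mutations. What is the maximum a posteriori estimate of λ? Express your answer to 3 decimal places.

Σxᵢ = 38, n = 6.
Posterior ∝ λe^(−5λ) · λ^38e^(−6λ) = λ^39e^(−11λ), i.e. Gamma(shape=40, rate=11).
The mode of a Gamma(a, b) with a ≥ 1 (shape–rate) is (a−1)/b = 39/11 ≈ 3.545.

λ̂_MAP = 3.545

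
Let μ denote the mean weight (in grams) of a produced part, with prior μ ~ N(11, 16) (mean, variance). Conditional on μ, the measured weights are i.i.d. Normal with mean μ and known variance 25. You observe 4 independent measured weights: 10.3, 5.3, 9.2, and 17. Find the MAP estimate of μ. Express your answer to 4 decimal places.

n = 4; x̄ = (10.3 + 5.3 + 9.2 + 17)/4 = 41.8/4 = 10.45.
For a Normal prior and Normal likelihood with known variance, the posterior is Normal; its mode equals its mean, the precision-weighted average.
Prior precision 1/σ₀² = 1/16 = 0.0625; data precision n/σ² = 4/25 = 0.16.
μ̂ = (0.0625·11 + 0.16·10.45) / (0.0625 + 0.16) = 2.3595/0.2225 = 4719/445 ≈ 10.6045.

μ̂_MAP = 10.6045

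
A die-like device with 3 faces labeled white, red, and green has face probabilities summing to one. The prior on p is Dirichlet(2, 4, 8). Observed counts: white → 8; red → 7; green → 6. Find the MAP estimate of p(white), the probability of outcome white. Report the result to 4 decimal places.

MAP estimate of p(white) = 0.2813

The posterior is Dirichlet(αᵢ + nᵢ) = Dirichlet(10, 11, 14).
For a Dirichlet(a₁,…,a_K) with all aᵢ > 1, the mode has j-th component (aⱼ − 1)/(Σaᵢ − K).
Here Σaᵢ = 35 and K = 3, so p(white) = (10 − 1)/(35 − 3) = 9/32 ≈ 0.2813.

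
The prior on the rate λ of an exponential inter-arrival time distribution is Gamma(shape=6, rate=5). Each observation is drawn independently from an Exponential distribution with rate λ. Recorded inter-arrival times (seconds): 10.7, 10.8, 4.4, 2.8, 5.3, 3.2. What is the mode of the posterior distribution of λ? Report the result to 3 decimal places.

λ̂_MAP = 0.261

The Exponential(rate=λ) likelihood is ∝ λ^n e^(−λΣtᵢ). Here n = 6 and Σtᵢ = 10.7 + 10.8 + 4.4 + 2.8 + 5.3 + 3.2 = 37.2.
Posterior ∝ λ^5e^(−5λ) · λ^6e^(−37.2λ) = λ^11e^(−42.2λ), i.e. Gamma(12, 42.2).
Mode = (a−1)/b = 11/42.2 ≈ 0.261.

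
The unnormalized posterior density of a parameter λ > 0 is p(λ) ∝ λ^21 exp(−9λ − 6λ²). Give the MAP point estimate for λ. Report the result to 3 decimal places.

ℓ'(λ) = 21/λ − 9 − 12λ. Setting this to zero and multiplying by λ: 12λ² + 9λ − 21 = 0.
λ = (−9 + √(9² + 4·12·21)) / (2·12) = (−9 + √1089) / 24 = (−9 + 33)/24 = 1.
ℓ''(λ) = −21/λ² − 12 < 0, confirming a maximum.

λ̂_MAP = 1.000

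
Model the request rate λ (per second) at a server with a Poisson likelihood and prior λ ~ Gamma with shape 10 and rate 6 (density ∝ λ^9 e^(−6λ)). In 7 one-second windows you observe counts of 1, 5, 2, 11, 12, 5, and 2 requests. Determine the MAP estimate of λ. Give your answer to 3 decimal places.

λ̂_MAP = 3.615

Σxᵢ = 1+5+2+11+12+5+2 = 38, with n = 7.
Posterior ∝ λ^9e^(−6λ) · λ^38e^(−7λ) = λ^47e^(−13λ), i.e. Gamma(shape=48, rate=13).
The mode of a Gamma(a, b) with a ≥ 1 (shape–rate) is (a−1)/b = 47/13 ≈ 3.615.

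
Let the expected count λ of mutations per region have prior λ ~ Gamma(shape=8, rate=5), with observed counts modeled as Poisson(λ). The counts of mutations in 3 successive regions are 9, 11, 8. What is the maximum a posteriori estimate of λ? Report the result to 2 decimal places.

Σxᵢ = 9+11+8 = 28, with n = 3.
Posterior ∝ λ^7e^(−5λ) · λ^28e^(−3λ) = λ^35e^(−8λ), i.e. Gamma(shape=36, rate=8).
The mode of a Gamma(a, b) with a ≥ 1 (shape–rate) is (a−1)/b = 35/8 ≈ 4.38.

λ̂_MAP = 4.38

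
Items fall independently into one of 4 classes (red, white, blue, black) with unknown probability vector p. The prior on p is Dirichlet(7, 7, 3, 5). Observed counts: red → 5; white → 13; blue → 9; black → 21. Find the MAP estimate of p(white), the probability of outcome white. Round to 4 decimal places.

The posterior is Dirichlet(αᵢ + nᵢ) = Dirichlet(12, 20, 12, 26).
For a Dirichlet(a₁,…,a_K) with all aᵢ > 1, the mode has j-th component (aⱼ − 1)/(Σaᵢ − K).
Here Σaᵢ = 70 and K = 4, so p(white) = (20 − 1)/(70 − 4) = 19/66 ≈ 0.2879.

MAP estimate of p(white) = 0.2879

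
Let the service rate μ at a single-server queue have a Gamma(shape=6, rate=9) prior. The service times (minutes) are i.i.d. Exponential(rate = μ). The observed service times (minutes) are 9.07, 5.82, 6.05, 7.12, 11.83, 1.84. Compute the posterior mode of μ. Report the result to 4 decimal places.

μ̂_MAP = 0.2168

The Exponential(rate=μ) likelihood is ∝ μ^n e^(−μΣtᵢ). Here n = 6 and Σtᵢ = 9.07 + 5.82 + 6.05 + 7.12 + 11.83 + 1.84 = 41.73.
Posterior ∝ μ^5e^(−9μ) · μ^6e^(−41.73μ) = μ^11e^(−50.73μ), i.e. Gamma(12, 50.73).
Mode = (a−1)/b = 11/50.73 ≈ 0.2168.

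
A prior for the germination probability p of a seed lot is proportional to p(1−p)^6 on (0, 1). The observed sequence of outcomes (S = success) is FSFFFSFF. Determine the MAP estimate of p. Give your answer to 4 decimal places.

p̂_MAP = 0.2000

The prior density ∝ p(1−p)^6 is the kernel of Beta(2, 7).
Data: 2 successes in 8 trials (from the sequence). The binomial likelihood contributes p^2(1−p)^6, so the posterior is Beta(2+2, 7+6) = Beta(4, 13).
For Beta(a, b) with a, b > 1 the mode is (a−1)/(a+b−2) = 3/15 ≈ 0.2000.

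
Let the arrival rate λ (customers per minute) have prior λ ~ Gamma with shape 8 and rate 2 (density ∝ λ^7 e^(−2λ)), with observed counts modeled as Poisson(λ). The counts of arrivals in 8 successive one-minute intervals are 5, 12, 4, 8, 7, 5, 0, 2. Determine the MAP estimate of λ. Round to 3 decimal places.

λ̂_MAP = 5.000

Σxᵢ = 5+12+4+8+7+5+0+2 = 43, with n = 8.
Posterior ∝ λ^7e^(−2λ) · λ^43e^(−8λ) = λ^50e^(−10λ), i.e. Gamma(shape=51, rate=10).
The mode of a Gamma(a, b) with a ≥ 1 (shape–rate) is (a−1)/b = 50/10 ≈ 5.000.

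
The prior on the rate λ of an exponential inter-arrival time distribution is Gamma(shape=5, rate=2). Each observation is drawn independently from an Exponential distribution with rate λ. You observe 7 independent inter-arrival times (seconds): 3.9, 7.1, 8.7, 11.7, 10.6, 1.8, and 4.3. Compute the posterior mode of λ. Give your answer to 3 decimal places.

The Exponential(rate=λ) likelihood is ∝ λ^n e^(−λΣtᵢ). Here n = 7 and Σtᵢ = 3.9 + 7.1 + 8.7 + 11.7 + 10.6 + 1.8 + 4.3 = 48.1.
Posterior ∝ λ^4e^(−2λ) · λ^7e^(−48.1λ) = λ^11e^(−50.1λ), i.e. Gamma(12, 50.1).
Mode = (a−1)/b = 11/50.1 ≈ 0.220.

λ̂_MAP = 0.220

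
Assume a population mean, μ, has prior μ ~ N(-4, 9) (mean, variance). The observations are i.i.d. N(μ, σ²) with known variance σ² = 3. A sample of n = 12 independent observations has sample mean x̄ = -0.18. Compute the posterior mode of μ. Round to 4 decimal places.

μ̂_MAP = -0.2832

n = 12, x̄ = -0.18.
For a Normal prior and Normal likelihood with known variance, the posterior is Normal; its mode equals its mean, the precision-weighted average.
Prior precision 1/σ₀² = 1/9; data precision n/σ² = 12/3 = 4.
μ̂ = ((1/9)·(-4) + 4·(-0.18)) / (1/9 + 4) = (-262/225)/(37/9) = -262/925 ≈ -0.2832.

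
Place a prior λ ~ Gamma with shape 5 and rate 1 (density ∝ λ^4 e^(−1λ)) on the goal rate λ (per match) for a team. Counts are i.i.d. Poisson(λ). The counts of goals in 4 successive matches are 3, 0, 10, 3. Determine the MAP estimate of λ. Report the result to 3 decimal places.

Σxᵢ = 3+0+10+3 = 16, with n = 4.
Posterior ∝ λ^4e^(−1λ) · λ^16e^(−4λ) = λ^20e^(−5λ), i.e. Gamma(shape=21, rate=5).
The mode of a Gamma(a, b) with a ≥ 1 (shape–rate) is (a−1)/b = 20/5 ≈ 4.000.

λ̂_MAP = 4.000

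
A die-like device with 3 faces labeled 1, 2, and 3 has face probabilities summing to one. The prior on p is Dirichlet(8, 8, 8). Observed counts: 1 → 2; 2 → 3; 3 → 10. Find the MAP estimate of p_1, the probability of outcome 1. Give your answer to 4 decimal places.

The posterior is Dirichlet(αᵢ + nᵢ) = Dirichlet(10, 11, 18).
For a Dirichlet(a₁,…,a_K) with all aᵢ > 1, the mode has j-th component (aⱼ − 1)/(Σaᵢ − K).
Here Σaᵢ = 39 and K = 3, so p_1 = (10 − 1)/(39 − 3) = 9/36 ≈ 0.2500.

MAP estimate: 0.2500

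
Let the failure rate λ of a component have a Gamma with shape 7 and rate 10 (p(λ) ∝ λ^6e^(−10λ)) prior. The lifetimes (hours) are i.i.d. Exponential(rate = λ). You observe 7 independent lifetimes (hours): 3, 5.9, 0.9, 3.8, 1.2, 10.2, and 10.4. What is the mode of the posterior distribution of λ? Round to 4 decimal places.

λ̂_MAP = 0.2863

The Exponential(rate=λ) likelihood is ∝ λ^n e^(−λΣtᵢ). Here n = 7 and Σtᵢ = 3 + 5.9 + 0.9 + 3.8 + 1.2 + 10.2 + 10.4 = 35.4.
Posterior ∝ λ^6e^(−10λ) · λ^7e^(−35.4λ) = λ^13e^(−45.4λ), i.e. Gamma(14, 45.4).
Mode = (a−1)/b = 13/45.4 ≈ 0.2863.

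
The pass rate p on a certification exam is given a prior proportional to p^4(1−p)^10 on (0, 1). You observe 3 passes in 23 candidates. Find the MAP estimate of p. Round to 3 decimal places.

The prior density ∝ p^4(1−p)^10 is the kernel of Beta(5, 11).
Data: 3 successes in 23 trials. The binomial likelihood contributes p^3(1−p)^20, so the posterior is Beta(5+3, 11+20) = Beta(8, 31).
For Beta(a, b) with a, b > 1 the mode is (a−1)/(a+b−2) = 7/37 ≈ 0.189.

p̂_MAP = 0.189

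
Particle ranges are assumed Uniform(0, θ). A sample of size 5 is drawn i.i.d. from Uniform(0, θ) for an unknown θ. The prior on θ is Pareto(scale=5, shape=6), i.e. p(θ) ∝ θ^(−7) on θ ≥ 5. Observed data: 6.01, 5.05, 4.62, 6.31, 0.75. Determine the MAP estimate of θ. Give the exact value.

The Uniform(0, θ) likelihood is θ^(−n) for θ ≥ max(xᵢ), zero otherwise. Here max(xᵢ) = 6.31.
Posterior ∝ θ^(−7) · θ^(−5) = θ^(−12) on θ ≥ max(5, 6.31) = 6.31.
This density is strictly decreasing in θ, so the posterior mode lies at the lower boundary of the support.

θ̂_MAP = 6.31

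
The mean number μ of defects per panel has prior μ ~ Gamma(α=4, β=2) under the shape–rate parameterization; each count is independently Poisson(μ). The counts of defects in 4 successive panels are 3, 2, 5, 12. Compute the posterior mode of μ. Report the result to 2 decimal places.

μ̂_MAP = 4.17

Σxᵢ = 3+2+5+12 = 22, with n = 4.
Posterior ∝ μ^3e^(−2μ) · μ^22e^(−4μ) = μ^25e^(−6μ), i.e. Gamma(shape=26, rate=6).
The mode of a Gamma(a, b) with a ≥ 1 (shape–rate) is (a−1)/b = 25/6 ≈ 4.17.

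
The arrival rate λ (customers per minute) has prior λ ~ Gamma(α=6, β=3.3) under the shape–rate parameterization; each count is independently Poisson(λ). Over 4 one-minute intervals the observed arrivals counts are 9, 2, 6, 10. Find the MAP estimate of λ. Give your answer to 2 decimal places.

Σxᵢ = 9+2+6+10 = 27, with n = 4.
Posterior ∝ λ^5e^(−3.3λ) · λ^27e^(−4λ) = λ^32e^(−7.3λ), i.e. Gamma(shape=33, rate=7.3).
The mode of a Gamma(a, b) with a ≥ 1 (shape–rate) is (a−1)/b = 32/7.3 ≈ 4.38.

λ̂_MAP = 4.38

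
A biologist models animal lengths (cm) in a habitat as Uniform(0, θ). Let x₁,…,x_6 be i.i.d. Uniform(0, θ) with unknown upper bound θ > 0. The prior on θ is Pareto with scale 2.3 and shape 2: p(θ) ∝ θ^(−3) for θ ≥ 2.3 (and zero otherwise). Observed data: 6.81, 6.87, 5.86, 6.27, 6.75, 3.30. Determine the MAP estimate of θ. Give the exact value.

The Uniform(0, θ) likelihood is θ^(−n) for θ ≥ max(xᵢ), zero otherwise. Here max(xᵢ) = 6.87.
Posterior ∝ θ^(−3) · θ^(−6) = θ^(−9) on θ ≥ max(2.3, 6.87) = 6.87.
This density is strictly decreasing in θ, so the posterior mode lies at the lower boundary of the support.

θ̂_MAP = 6.87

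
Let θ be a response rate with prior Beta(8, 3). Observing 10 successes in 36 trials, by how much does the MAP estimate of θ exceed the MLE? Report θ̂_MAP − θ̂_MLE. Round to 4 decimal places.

Posterior is Beta(18, 29); MAP = (18−1)/(47−2) = 17/45 ≈ 0.37778.
MLE ignores the prior: θ̂_MLE = k/n = 10/36 ≈ 0.27778.
Difference = 17/45 − 10/36 = 1/10 ≈ 0.1000.

MAP − MLE = 0.1000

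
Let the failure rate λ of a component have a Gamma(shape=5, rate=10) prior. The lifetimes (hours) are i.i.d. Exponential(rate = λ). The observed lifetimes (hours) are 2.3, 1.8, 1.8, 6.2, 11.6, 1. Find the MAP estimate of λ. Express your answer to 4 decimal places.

λ̂_MAP = 0.2882

The Exponential(rate=λ) likelihood is ∝ λ^n e^(−λΣtᵢ). Here n = 6 and Σtᵢ = 2.3 + 1.8 + 1.8 + 6.2 + 11.6 + 1 = 24.7.
Posterior ∝ λ^4e^(−10λ) · λ^6e^(−24.7λ) = λ^10e^(−34.7λ), i.e. Gamma(11, 34.7).
Mode = (a−1)/b = 10/34.7 ≈ 0.2882.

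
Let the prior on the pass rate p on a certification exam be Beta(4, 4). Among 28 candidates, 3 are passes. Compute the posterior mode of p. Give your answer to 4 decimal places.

p̂_MAP = 0.1765

Prior: Beta(4, 4).
Data: 3 successes in 28 trials. The binomial likelihood contributes p^3(1−p)^25, so the posterior is Beta(4+3, 4+25) = Beta(7, 29).
For Beta(a, b) with a, b > 1 the mode is (a−1)/(a+b−2) = 6/34 ≈ 0.1765.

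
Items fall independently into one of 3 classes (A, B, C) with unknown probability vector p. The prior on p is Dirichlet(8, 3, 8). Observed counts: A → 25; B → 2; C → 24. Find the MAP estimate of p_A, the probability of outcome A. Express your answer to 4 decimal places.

MAP estimate of p_A = 0.4776

The posterior is Dirichlet(αᵢ + nᵢ) = Dirichlet(33, 5, 32).
For a Dirichlet(a₁,…,a_K) with all aᵢ > 1, the mode has j-th component (aⱼ − 1)/(Σaᵢ − K).
Here Σaᵢ = 70 and K = 3, so p_A = (33 − 1)/(70 − 3) = 32/67 ≈ 0.4776.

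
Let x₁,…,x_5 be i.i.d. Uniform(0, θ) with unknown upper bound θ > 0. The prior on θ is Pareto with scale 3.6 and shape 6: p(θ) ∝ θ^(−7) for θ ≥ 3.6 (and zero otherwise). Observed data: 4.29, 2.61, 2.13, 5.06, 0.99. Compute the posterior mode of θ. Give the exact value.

The Uniform(0, θ) likelihood is θ^(−n) for θ ≥ max(xᵢ), zero otherwise. Here max(xᵢ) = 5.06.
Posterior ∝ θ^(−7) · θ^(−5) = θ^(−12) on θ ≥ max(3.6, 5.06) = 5.06.
This density is strictly decreasing in θ, so the posterior mode lies at the lower boundary of the support.

θ̂_MAP = 5.06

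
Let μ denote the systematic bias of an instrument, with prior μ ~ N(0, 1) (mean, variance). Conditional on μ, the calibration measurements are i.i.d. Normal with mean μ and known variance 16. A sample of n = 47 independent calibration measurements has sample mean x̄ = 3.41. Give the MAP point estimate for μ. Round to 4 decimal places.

n = 47, x̄ = 3.41.
For a Normal prior and Normal likelihood with known variance, the posterior is Normal; its mode equals its mean, the precision-weighted average.
Prior precision 1/σ₀² = 1/1 = 1; data precision n/σ² = 47/16 = 2.9375.
μ̂ = (1·0 + 2.9375·3.41) / (1 + 2.9375) = 10.016875/3.9375 = 16027/6300 ≈ 2.5440.

μ̂_MAP = 2.5440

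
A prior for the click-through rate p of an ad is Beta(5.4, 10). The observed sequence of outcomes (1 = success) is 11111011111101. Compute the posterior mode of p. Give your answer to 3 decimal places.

Prior: Beta(5.4, 10).
Data: 12 successes in 14 trials (from the sequence). The binomial likelihood contributes p^12(1−p)^2, so the posterior is Beta(5.4+12, 10+2) = Beta(17.4, 12).
For Beta(a, b) with a, b > 1 the mode is (a−1)/(a+b−2) = 16.4/27.4 ≈ 0.599.

p̂_MAP = 0.599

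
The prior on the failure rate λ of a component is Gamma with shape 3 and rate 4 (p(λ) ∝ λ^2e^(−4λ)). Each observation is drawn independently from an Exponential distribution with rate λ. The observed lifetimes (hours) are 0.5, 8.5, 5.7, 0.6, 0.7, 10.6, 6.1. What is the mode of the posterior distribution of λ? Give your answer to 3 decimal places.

The Exponential(rate=λ) likelihood is ∝ λ^n e^(−λΣtᵢ). Here n = 7 and Σtᵢ = 0.5 + 8.5 + 5.7 + 0.6 + 0.7 + 10.6 + 6.1 = 32.7.
Posterior ∝ λ^2e^(−4λ) · λ^7e^(−32.7λ) = λ^9e^(−36.7λ), i.e. Gamma(10, 36.7).
Mode = (a−1)/b = 9/36.7 ≈ 0.245.

λ̂_MAP = 0.245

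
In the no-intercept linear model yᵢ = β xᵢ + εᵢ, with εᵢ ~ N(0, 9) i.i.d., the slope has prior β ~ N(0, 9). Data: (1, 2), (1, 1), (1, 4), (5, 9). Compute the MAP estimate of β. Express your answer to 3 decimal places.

log p(β | y) = −Σ(yᵢ − βxᵢ)²/(2·9) − β²/(2·9) + const.
Setting the derivative to zero: Σxᵢ(yᵢ − βxᵢ)/9 − β/9 = 0, so β = Σxᵢyᵢ / (Σxᵢ² + σ²/τ²).
Σxᵢyᵢ = 1·2 + 1·1 + 1·4 + 5·9 = 52; Σxᵢ² = 28; σ²/τ² = 1.
β̂_MAP = 52 / (28 + 1) = 52/29 ≈ 1.793.

β̂_MAP = 1.793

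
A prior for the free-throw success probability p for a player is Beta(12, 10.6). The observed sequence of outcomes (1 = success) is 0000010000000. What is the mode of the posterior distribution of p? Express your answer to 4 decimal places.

p̂_MAP = 0.3571

Prior: Beta(12, 10.6).
Data: 1 success in 13 trials (from the sequence). The binomial likelihood contributes p(1−p)^12, so the posterior is Beta(12+1, 10.6+12) = Beta(13, 22.6).
For Beta(a, b) with a, b > 1 the mode is (a−1)/(a+b−2) = 12/33.6 ≈ 0.3571.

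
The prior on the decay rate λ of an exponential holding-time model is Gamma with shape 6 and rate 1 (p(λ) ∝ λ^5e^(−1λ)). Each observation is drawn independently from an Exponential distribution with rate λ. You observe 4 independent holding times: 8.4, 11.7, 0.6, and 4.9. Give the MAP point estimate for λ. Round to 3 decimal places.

The Exponential(rate=λ) likelihood is ∝ λ^n e^(−λΣtᵢ). Here n = 4 and Σtᵢ = 8.4 + 11.7 + 0.6 + 4.9 = 25.6.
Posterior ∝ λ^5e^(−1λ) · λ^4e^(−25.6λ) = λ^9e^(−26.6λ), i.e. Gamma(10, 26.6).
Mode = (a−1)/b = 9/26.6 ≈ 0.338.

λ̂_MAP = 0.338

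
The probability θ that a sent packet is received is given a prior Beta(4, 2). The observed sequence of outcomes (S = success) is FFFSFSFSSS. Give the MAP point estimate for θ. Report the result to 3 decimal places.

Prior: Beta(4, 2).
Data: 5 successes in 10 trials (from the sequence). The binomial likelihood contributes θ^5(1−θ)^5, so the posterior is Beta(4+5, 2+5) = Beta(9, 7).
For Beta(a, b) with a, b > 1 the mode is (a−1)/(a+b−2) = 8/14 ≈ 0.571.

θ̂_MAP = 0.571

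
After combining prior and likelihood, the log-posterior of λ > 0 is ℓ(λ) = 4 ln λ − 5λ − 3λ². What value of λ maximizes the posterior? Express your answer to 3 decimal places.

ℓ'(λ) = 4/λ − 5 − 6λ. Setting this to zero and multiplying by λ: 6λ² + 5λ − 4 = 0.
λ = (−5 + √(5² + 4·6·4)) / (2·6) = (−5 + √121) / 12 = (−5 + 11)/12 = 1/2.
ℓ''(λ) = −4/λ² − 6 < 0, confirming a maximum.

λ̂_MAP = 0.500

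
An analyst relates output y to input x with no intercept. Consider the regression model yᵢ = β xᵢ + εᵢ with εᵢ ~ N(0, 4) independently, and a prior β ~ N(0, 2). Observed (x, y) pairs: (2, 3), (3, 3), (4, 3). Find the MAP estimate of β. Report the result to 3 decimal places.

β̂_MAP = 0.871

log p(β | y) = −Σ(yᵢ − βxᵢ)²/(2·4) − β²/(2·2) + const.
Setting the derivative to zero: Σxᵢ(yᵢ − βxᵢ)/4 − β/2 = 0, so β = Σxᵢyᵢ / (Σxᵢ² + σ²/τ²).
Σxᵢyᵢ = 2·3 + 3·3 + 4·3 = 27; Σxᵢ² = 29; σ²/τ² = 2.
β̂_MAP = 27 / (29 + 2) = 27/31 ≈ 0.871.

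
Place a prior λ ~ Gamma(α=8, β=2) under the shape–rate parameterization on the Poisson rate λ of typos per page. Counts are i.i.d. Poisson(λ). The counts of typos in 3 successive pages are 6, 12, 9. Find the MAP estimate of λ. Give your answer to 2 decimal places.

λ̂_MAP = 6.80

Σxᵢ = 6+12+9 = 27, with n = 3.
Posterior ∝ λ^7e^(−2λ) · λ^27e^(−3λ) = λ^34e^(−5λ), i.e. Gamma(shape=35, rate=5).
The mode of a Gamma(a, b) with a ≥ 1 (shape–rate) is (a−1)/b = 34/5 ≈ 6.80.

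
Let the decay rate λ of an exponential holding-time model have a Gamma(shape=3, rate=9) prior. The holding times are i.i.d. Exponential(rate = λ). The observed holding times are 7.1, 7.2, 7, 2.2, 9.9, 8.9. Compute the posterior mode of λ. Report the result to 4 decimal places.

The Exponential(rate=λ) likelihood is ∝ λ^n e^(−λΣtᵢ). Here n = 6 and Σtᵢ = 7.1 + 7.2 + 7 + 2.2 + 9.9 + 8.9 = 42.3.
Posterior ∝ λ^2e^(−9λ) · λ^6e^(−42.3λ) = λ^8e^(−51.3λ), i.e. Gamma(9, 51.3).
Mode = (a−1)/b = 8/51.3 ≈ 0.1559.

λ̂_MAP = 0.1559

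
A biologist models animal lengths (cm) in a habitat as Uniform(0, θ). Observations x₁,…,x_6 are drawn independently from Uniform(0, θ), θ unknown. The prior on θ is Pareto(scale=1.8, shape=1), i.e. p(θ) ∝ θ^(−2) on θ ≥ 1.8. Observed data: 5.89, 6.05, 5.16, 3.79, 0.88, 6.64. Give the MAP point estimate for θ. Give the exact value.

The Uniform(0, θ) likelihood is θ^(−n) for θ ≥ max(xᵢ), zero otherwise. Here max(xᵢ) = 6.64.
Posterior ∝ θ^(−2) · θ^(−6) = θ^(−8) on θ ≥ max(1.8, 6.64) = 6.64.
This density is strictly decreasing in θ, so the posterior mode lies at the lower boundary of the support.

θ̂_MAP = 6.64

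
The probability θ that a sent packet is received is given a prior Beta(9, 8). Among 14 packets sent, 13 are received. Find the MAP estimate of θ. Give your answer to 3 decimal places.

Prior: Beta(9, 8).
Data: 13 successes in 14 trials. The binomial likelihood contributes θ^13(1−θ)^1, so the posterior is Beta(9+13, 8+1) = Beta(22, 9).
For Beta(a, b) with a, b > 1 the mode is (a−1)/(a+b−2) = 21/29 ≈ 0.724.

θ̂_MAP = 0.724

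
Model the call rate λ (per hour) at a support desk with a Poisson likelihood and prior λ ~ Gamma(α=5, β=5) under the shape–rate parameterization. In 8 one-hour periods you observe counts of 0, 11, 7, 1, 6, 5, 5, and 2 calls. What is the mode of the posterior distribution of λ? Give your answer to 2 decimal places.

Σxᵢ = 0+11+7+1+6+5+5+2 = 37, with n = 8.
Posterior ∝ λ^4e^(−5λ) · λ^37e^(−8λ) = λ^41e^(−13λ), i.e. Gamma(shape=42, rate=13).
The mode of a Gamma(a, b) with a ≥ 1 (shape–rate) is (a−1)/b = 41/13 ≈ 3.15.

λ̂_MAP = 3.15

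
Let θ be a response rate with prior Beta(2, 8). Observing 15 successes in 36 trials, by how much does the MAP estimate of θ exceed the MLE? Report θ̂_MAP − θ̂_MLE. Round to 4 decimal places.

MAP − MLE = -0.0530

Posterior is Beta(17, 29); MAP = (17−1)/(46−2) = 16/44 ≈ 0.36364.
MLE ignores the prior: θ̂_MLE = k/n = 15/36 ≈ 0.41667.
Difference = 16/44 − 15/36 = -7/132 ≈ -0.0530.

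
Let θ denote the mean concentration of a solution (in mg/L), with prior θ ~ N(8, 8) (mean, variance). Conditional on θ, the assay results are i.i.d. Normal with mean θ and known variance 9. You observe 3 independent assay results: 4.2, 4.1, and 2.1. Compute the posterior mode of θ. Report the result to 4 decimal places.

n = 3; x̄ = (4.2 + 4.1 + 2.1)/3 = 10.4/3 = 52/15 ≈ 3.4667.
For a Normal prior and Normal likelihood with known variance, the posterior is Normal; its mode equals its mean, the precision-weighted average.
Prior precision 1/σ₀² = 1/8 = 0.125; data precision n/σ² = 3/9 = 1/3.
θ̂ = (0.125·8 + (1/3)·(52/15)) / (0.125 + 1/3) = (97/45)/(11/24) = 776/165 ≈ 4.7030.

θ̂_MAP = 4.7030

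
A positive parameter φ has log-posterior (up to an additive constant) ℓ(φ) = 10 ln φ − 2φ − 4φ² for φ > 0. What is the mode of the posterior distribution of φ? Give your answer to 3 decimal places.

φ̂_MAP = 1.000

ℓ'(φ) = 10/φ − 2 − 8φ. Setting this to zero and multiplying by φ: 8φ² + 2φ − 10 = 0.
φ = (−2 + √(2² + 4·8·10)) / (2·8) = (−2 + √324) / 16 = (−2 + 18)/16 = 1.
ℓ''(φ) = −10/φ² − 8 < 0, confirming a maximum.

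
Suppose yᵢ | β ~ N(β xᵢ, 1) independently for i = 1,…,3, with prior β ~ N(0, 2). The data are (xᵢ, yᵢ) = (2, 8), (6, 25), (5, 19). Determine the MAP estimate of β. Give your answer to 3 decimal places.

log p(β | y) = −Σ(yᵢ − βxᵢ)²/(2·1) − β²/(2·2) + const.
Setting the derivative to zero: Σxᵢ(yᵢ − βxᵢ)/1 − β/2 = 0, so β = Σxᵢyᵢ / (Σxᵢ² + σ²/τ²).
Σxᵢyᵢ = 2·8 + 6·25 + 5·19 = 261; Σxᵢ² = 65; σ²/τ² = 0.5.
β̂_MAP = 261 / (65 + 0.5) = 261/65.5 ≈ 3.985.

β̂_MAP = 3.985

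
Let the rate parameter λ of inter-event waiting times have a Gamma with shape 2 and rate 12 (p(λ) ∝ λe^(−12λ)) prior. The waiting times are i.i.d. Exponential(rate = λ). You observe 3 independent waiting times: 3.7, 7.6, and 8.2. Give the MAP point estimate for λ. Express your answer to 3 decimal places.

λ̂_MAP = 0.127

The Exponential(rate=λ) likelihood is ∝ λ^n e^(−λΣtᵢ). Here n = 3 and Σtᵢ = 3.7 + 7.6 + 8.2 = 19.5.
Posterior ∝ λe^(−12λ) · λ^3e^(−19.5λ) = λ^4e^(−31.5λ), i.e. Gamma(5, 31.5).
Mode = (a−1)/b = 4/31.5 ≈ 0.127.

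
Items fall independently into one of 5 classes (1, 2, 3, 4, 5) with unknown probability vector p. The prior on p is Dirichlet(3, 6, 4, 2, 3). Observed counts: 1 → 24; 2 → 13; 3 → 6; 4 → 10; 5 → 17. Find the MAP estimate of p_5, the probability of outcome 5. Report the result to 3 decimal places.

MAP estimate: 0.229

The posterior is Dirichlet(αᵢ + nᵢ) = Dirichlet(27, 19, 10, 12, 20).
For a Dirichlet(a₁,…,a_K) with all aᵢ > 1, the mode has j-th component (aⱼ − 1)/(Σaᵢ − K).
Here Σaᵢ = 88 and K = 5, so p_5 = (20 − 1)/(88 − 5) = 19/83 ≈ 0.229.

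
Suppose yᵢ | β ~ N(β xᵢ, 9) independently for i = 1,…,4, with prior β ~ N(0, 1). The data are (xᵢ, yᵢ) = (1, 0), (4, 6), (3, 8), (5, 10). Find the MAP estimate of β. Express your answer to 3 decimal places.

log p(β | y) = −Σ(yᵢ − βxᵢ)²/(2·9) − β²/(2·1) + const.
Setting the derivative to zero: Σxᵢ(yᵢ − βxᵢ)/9 − β/1 = 0, so β = Σxᵢyᵢ / (Σxᵢ² + σ²/τ²).
Σxᵢyᵢ = 1·0 + 4·6 + 3·8 + 5·10 = 98; Σxᵢ² = 51; σ²/τ² = 9.
β̂_MAP = 98 / (51 + 9) = 98/60 ≈ 1.633.

β̂_MAP = 1.633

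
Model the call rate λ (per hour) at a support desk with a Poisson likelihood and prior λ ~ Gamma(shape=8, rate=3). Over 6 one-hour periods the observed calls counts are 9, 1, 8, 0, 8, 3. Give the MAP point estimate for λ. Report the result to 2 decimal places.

λ̂_MAP = 4.00

Σxᵢ = 9+1+8+0+8+3 = 29, with n = 6.
Posterior ∝ λ^7e^(−3λ) · λ^29e^(−6λ) = λ^36e^(−9λ), i.e. Gamma(shape=37, rate=9).
The mode of a Gamma(a, b) with a ≥ 1 (shape–rate) is (a−1)/b = 36/9 ≈ 4.00.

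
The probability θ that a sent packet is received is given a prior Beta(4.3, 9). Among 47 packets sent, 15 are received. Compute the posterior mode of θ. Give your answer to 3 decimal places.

θ̂_MAP = 0.314

Prior: Beta(4.3, 9).
Data: 15 successes in 47 trials. The binomial likelihood contributes θ^15(1−θ)^32, so the posterior is Beta(4.3+15, 9+32) = Beta(19.3, 41).
For Beta(a, b) with a, b > 1 the mode is (a−1)/(a+b−2) = 18.3/58.3 ≈ 0.314.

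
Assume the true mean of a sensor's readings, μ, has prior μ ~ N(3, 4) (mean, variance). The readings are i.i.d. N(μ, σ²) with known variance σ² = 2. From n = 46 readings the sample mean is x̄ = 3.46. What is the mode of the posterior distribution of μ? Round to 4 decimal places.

μ̂_MAP = 3.4551

n = 46, x̄ = 3.46.
For a Normal prior and Normal likelihood with known variance, the posterior is Normal; its mode equals its mean, the precision-weighted average.
Prior precision 1/σ₀² = 1/4 = 0.25; data precision n/σ² = 46/2 = 23.
μ̂ = (0.25·3 + 23·3.46) / (0.25 + 23) = 80.33/23.25 = 8033/2325 ≈ 3.4551.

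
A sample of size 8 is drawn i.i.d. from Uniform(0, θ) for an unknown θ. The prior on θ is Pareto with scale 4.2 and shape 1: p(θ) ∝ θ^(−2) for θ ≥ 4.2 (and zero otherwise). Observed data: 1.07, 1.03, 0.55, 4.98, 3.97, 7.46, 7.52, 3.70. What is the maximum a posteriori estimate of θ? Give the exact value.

The Uniform(0, θ) likelihood is θ^(−n) for θ ≥ max(xᵢ), zero otherwise. Here max(xᵢ) = 7.52.
Posterior ∝ θ^(−2) · θ^(−8) = θ^(−10) on θ ≥ max(4.2, 7.52) = 7.52.
This density is strictly decreasing in θ, so the posterior mode lies at the lower boundary of the support.

θ̂_MAP = 7.52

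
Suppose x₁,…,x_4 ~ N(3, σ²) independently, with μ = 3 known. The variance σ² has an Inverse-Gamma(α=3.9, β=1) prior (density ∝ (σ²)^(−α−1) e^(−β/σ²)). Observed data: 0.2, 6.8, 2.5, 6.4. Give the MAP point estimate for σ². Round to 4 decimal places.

σ̂²_MAP = 2.6152

Sum of squared deviations about the known mean: SS = (0.2−3)² + (6.8−3)² + (2.5−3)² + (6.4−3)² = 34.09.
The Normal likelihood contributes (σ²)^(−n/2) exp(−SS/(2σ²)), so the posterior is Inverse-Gamma(α + n/2, β + SS/2) = Inverse-Gamma(5.9, 18.045).
The mode of Inverse-Gamma(a, b) is b/(a+1) = 18.045/6.9 ≈ 2.6152.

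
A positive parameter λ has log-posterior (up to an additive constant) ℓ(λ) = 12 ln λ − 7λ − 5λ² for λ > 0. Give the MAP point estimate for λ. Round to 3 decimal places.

λ̂_MAP = 0.800

ℓ'(λ) = 12/λ − 7 − 10λ. Setting this to zero and multiplying by λ: 10λ² + 7λ − 12 = 0.
λ = (−7 + √(7² + 4·10·12)) / (2·10) = (−7 + √529) / 20 = (−7 + 23)/20 = 4/5.
ℓ''(λ) = −12/λ² − 10 < 0, confirming a maximum.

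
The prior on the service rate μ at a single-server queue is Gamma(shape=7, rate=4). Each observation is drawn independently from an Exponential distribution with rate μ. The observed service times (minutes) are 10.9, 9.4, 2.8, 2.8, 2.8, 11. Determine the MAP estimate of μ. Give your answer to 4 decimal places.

The Exponential(rate=μ) likelihood is ∝ μ^n e^(−μΣtᵢ). Here n = 6 and Σtᵢ = 10.9 + 9.4 + 2.8 + 2.8 + 2.8 + 11 = 39.7.
Posterior ∝ μ^6e^(−4μ) · μ^6e^(−39.7μ) = μ^12e^(−43.7μ), i.e. Gamma(13, 43.7).
Mode = (a−1)/b = 12/43.7 ≈ 0.2746.

μ̂_MAP = 0.2746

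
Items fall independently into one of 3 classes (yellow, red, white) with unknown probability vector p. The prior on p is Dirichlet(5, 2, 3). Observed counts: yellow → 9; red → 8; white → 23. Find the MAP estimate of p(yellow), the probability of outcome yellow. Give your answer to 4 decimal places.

MAP estimate of p(yellow) = 0.2766

The posterior is Dirichlet(αᵢ + nᵢ) = Dirichlet(14, 10, 26).
For a Dirichlet(a₁,…,a_K) with all aᵢ > 1, the mode has j-th component (aⱼ − 1)/(Σaᵢ − K).
Here Σaᵢ = 50 and K = 3, so p(yellow) = (14 − 1)/(50 − 3) = 13/47 ≈ 0.2766.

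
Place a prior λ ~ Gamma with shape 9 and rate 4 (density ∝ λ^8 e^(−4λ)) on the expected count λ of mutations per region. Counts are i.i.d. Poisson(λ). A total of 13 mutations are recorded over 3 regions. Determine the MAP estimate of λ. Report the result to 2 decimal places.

Σxᵢ = 13, n = 3.
Posterior ∝ λ^8e^(−4λ) · λ^13e^(−3λ) = λ^21e^(−7λ), i.e. Gamma(shape=22, rate=7).
The mode of a Gamma(a, b) with a ≥ 1 (shape–rate) is (a−1)/b = 21/7 ≈ 3.00.

λ̂_MAP = 3.00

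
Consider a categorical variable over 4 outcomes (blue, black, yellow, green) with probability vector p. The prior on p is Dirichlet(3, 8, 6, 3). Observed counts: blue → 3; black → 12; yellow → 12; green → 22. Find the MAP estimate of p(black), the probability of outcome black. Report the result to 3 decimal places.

The posterior is Dirichlet(αᵢ + nᵢ) = Dirichlet(6, 20, 18, 25).
For a Dirichlet(a₁,…,a_K) with all aᵢ > 1, the mode has j-th component (aⱼ − 1)/(Σaᵢ − K).
Here Σaᵢ = 69 and K = 4, so p(black) = (20 − 1)/(69 − 4) = 19/65 ≈ 0.292.

MAP estimate of p(black) = 0.292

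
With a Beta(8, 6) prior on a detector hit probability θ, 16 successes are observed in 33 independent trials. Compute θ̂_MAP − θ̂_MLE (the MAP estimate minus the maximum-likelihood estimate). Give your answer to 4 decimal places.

Posterior is Beta(24, 23); MAP = (24−1)/(47−2) = 23/45 ≈ 0.51111.
MLE ignores the prior: θ̂_MLE = k/n = 16/33 ≈ 0.48485.
Difference = 23/45 − 16/33 = 13/495 ≈ 0.0263.

MAP − MLE = 0.0263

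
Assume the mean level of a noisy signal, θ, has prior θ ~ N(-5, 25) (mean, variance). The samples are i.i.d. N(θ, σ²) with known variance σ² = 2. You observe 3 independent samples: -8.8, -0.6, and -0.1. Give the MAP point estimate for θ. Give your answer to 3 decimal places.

n = 3; x̄ = ((-8.8) + (-0.6) + (-0.1))/3 = -9.5/3 = -19/6 ≈ -3.1667.
For a Normal prior and Normal likelihood with known variance, the posterior is Normal; its mode equals its mean, the precision-weighted average.
Prior precision 1/σ₀² = 1/25 = 0.04; data precision n/σ² = 3/2 = 1.5.
θ̂ = (0.04·(-5) + 1.5·(-19/6)) / (0.04 + 1.5) = (-4.95)/1.54 = -45/14 ≈ -3.214.

θ̂_MAP = -3.214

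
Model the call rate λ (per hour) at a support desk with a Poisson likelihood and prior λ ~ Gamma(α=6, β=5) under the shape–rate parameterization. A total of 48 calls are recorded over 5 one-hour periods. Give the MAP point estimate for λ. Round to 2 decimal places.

Σxᵢ = 48, n = 5.
Posterior ∝ λ^5e^(−5λ) · λ^48e^(−5λ) = λ^53e^(−10λ), i.e. Gamma(shape=54, rate=10).
The mode of a Gamma(a, b) with a ≥ 1 (shape–rate) is (a−1)/b = 53/10 ≈ 5.30.

λ̂_MAP = 5.30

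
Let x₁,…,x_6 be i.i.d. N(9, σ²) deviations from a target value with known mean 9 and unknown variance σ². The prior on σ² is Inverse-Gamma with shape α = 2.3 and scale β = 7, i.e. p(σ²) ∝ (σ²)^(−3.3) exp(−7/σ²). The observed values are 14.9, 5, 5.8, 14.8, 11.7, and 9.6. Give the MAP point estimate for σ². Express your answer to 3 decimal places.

Sum of squared deviations about the known mean: SS = (14.9−9)² + (5−9)² + (5.8−9)² + (14.8−9)² + (11.7−9)² + (9.6−9)² = 102.34.
The Normal likelihood contributes (σ²)^(−n/2) exp(−SS/(2σ²)), so the posterior is Inverse-Gamma(α + n/2, β + SS/2) = Inverse-Gamma(5.3, 58.17).
The mode of Inverse-Gamma(a, b) is b/(a+1) = 58.17/6.3 ≈ 9.233.

σ̂²_MAP = 9.233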